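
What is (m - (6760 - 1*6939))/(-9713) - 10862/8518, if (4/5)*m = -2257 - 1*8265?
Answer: 5005667/82735334 ≈ 0.060502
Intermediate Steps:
m = -26305/2 (m = 5*(-2257 - 1*8265)/4 = 5*(-2257 - 8265)/4 = (5/4)*(-10522) = -26305/2 ≈ -13153.)
(m - (6760 - 1*6939))/(-9713) - 10862/8518 = (-26305/2 - (6760 - 1*6939))/(-9713) - 10862/8518 = (-26305/2 - (6760 - 6939))*(-1/9713) - 10862*1/8518 = (-26305/2 - 1*(-179))*(-1/9713) - 5431/4259 = (-26305/2 + 179)*(-1/9713) - 5431/4259 = -25947/2*(-1/9713) - 5431/4259 = 25947/19426 - 5431/4259 = 5005667/82735334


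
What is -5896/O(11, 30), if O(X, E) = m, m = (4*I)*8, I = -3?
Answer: 737/12 ≈ 61.417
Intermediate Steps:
m = -96 (m = (4*(-3))*8 = -12*8 = -96)
O(X, E) = -96
-5896/O(11, 30) = -5896/(-96) = -5896*(-1/96) = 737/12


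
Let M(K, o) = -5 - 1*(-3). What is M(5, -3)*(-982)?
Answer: 1964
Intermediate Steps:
M(K, o) = -2 (M(K, o) = -5 + 3 = -2)
M(5, -3)*(-982) = -2*(-982) = 1964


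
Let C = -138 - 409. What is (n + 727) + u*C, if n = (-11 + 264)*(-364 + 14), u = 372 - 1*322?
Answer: -115173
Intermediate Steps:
u = 50 (u = 372 - 322 = 50)
n = -88550 (n = 253*(-350) = -88550)
C = -547
(n + 727) + u*C = (-88550 + 727) + 50*(-547) = -87823 - 27350 = -115173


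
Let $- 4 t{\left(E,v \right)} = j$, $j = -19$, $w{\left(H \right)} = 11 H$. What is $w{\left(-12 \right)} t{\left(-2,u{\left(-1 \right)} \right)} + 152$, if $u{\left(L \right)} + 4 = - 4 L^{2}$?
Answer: $-475$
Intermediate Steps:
$u{\left(L \right)} = -4 - 4 L^{2}$
$t{\left(E,v \right)} = \frac{19}{4}$ ($t{\left(E,v \right)} = \left(- \frac{1}{4}\right) \left(-19\right) = \frac{19}{4}$)
$w{\left(-12 \right)} t{\left(-2,u{\left(-1 \right)} \right)} + 152 = 11 \left(-12\right) \frac{19}{4} + 152 = \left(-132\right) \frac{19}{4} + 152 = -627 + 152 = -475$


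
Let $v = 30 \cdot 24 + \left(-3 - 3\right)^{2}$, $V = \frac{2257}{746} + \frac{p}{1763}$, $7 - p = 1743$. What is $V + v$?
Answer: $\frac{996973723}{1315198} \approx 758.04$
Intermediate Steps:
$p = -1736$ ($p = 7 - 1743 = -1736$)
$V = \frac{2684035}{1315198}$ ($V = \frac{2257}{746} - \frac{1736}{1763} = \frac{2684035}{1315198} \approx 2.0408$)
$v = 756$ ($v = 720 + \left(-6\right)^{2} = 720 + 36 = 756$)
$V + v = \frac{2684035}{1315198} + 756 = \frac{996973723}{1315198}$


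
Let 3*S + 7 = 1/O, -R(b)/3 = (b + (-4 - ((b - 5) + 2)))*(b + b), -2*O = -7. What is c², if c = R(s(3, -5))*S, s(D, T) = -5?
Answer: 220900/49 ≈ 4508.2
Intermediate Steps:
O = 7/2 (O = -½*(-7) = 7/2 ≈ 3.5000)
R(b) = 6*b (R(b) = -3*(b + (-4 - ((b - 5) + 2)))*(b + b) = -3*(b + (-4 - ((-5 + b) + 2)))*2*b = -3*(b + (-4 - (-3 + b)))*2*b = -3*(b + (-4 + (3 - b)))*2*b = -3*(b + (-1 - b))*2*b = -(-3)*2*b = -(-6)*b = 6*b)
S = -47/21 (S = -7/3 + 1/(3*(7/2)) = -7/3 + (⅓)*(2/7) = -7/3 + 2/21 = -47/21 ≈ -2.2381)
c = 470/7 (c = (6*(-5))*(-47/21) = -30*(-47/21) = 470/7 ≈ 67.143)
c² = (470/7)² = 220900/49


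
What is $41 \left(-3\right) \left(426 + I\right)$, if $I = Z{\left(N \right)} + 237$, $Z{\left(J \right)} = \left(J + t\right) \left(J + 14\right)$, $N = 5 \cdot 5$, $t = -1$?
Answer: $-196677$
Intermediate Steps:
$N = 25$
$Z{\left(J \right)} = \left(-1 + J\right) \left(14 + J\right)$ ($Z{\left(J \right)} = \left(J - 1\right) \left(J + 14\right) = \left(-1 + J\right) \left(14 + J\right)$)
$I = 1173$ ($I = \left(-14 + 25^{2} + 13 \cdot 25\right) + 237 = \left(-14 + 625 + 325\right) + 237 = 936 + 237 = 1173$)
$41 \left(-3\right) \left(426 + I\right) = 41 \left(-3\right) \left(426 + 1173\right) = \left(-123\right) 1599 = -196677$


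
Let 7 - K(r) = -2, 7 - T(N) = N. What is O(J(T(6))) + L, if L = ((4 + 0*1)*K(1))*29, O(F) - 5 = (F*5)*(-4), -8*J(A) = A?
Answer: 2103/2 ≈ 1051.5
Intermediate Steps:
T(N) = 7 - N
J(A) = -A/8
K(r) = 9 (K(r) = 7 - 1*(-2) = 7 + 2 = 9)
O(F) = 5 - 20*F (O(F) = 5 + (F*5)*(-4) = 5 + (5*F)*(-4) = 5 - 20*F)
L = 1044 (L = ((4 + 0*1)*9)*29 = ((4 + 0)*9)*29 = (4*9)*29 = 36*29 = 1044)
O(J(T(6))) + L = (5 - (-5)*(7 - 1*6)/2) + 1044 = (5 - (-5)*(7 - 6)/2) + 1044 = (5 - (-5)/2) + 1044 = (5 - 20*(-1/8)) + 1044 = (5 + 5/2) + 1044 = 15/2 + 1044 = 2103/2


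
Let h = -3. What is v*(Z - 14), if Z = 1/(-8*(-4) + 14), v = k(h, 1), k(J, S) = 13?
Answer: -8359/46 ≈ -181.72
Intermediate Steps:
v = 13
Z = 1/46 (Z = 1/(32 + 14) = 1/46 ≈ 0.021739)
v*(Z - 14) = 13*(1/46 - 14) = 13*(-643/46) = -8359/46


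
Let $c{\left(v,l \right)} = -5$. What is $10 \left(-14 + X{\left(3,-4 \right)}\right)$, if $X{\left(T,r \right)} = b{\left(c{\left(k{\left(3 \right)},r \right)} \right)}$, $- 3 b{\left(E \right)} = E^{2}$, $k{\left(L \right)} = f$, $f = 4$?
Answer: $- \frac{670}{3} \approx -223.33$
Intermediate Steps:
$k{\left(L \right)} = 4$
$b{\left(E \right)} = - \frac{E^{2}}{3}$
$X{\left(T,r \right)} = - \frac{25}{3}$ ($X{\left(T,r \right)} = - \frac{\left(-5\right)^{2}}{3} = \left(- \frac{1}{3}\right) 25 = - \frac{25}{3}$)
$10 \left(-14 + X{\left(3,-4 \right)}\right) = 10 \left(-14 - \frac{25}{3}\right) = 10 \left(- \frac{67}{3}\right) = - \frac{670}{3}$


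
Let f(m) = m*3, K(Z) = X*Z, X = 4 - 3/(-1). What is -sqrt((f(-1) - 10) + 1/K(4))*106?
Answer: -583*I*sqrt(21)/7 ≈ -381.66*I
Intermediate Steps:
X = 7 (X = 4 - 3*(-1) = 4 + 3 = 7)
K(Z) = 7*Z
f(m) = 3*m
-sqrt((f(-1) - 10) + 1/K(4))*106 = -sqrt((3*(-1) - 10) + 1/(7*4))*106 = -sqrt((-3 - 10) + 1/28)*106 = -sqrt(-13 + 1/28)*106 = -sqrt(-363/28)*106 = -11*I*sqrt(21)/14*106 = -583*I*sqrt(21)/7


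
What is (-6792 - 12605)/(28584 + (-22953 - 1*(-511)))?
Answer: -19397/6142 ≈ -3.1581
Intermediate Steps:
(-6792 - 12605)/(28584 + (-22953 - 1*(-511))) = -19397/(28584 + (-22953 + 511)) = -19397/(28584 - 22442) = -19397/6142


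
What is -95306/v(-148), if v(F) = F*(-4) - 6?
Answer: -47653/293 ≈ -162.64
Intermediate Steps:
v(F) = -6 - 4*F (v(F) = -4*F - 6 = -6 - 4*F)
-95306/v(-148) = -95306/(-6 - 4*(-148)) = -95306/(-6 + 592) = -95306/586 = -95306*1/586 = -47653/293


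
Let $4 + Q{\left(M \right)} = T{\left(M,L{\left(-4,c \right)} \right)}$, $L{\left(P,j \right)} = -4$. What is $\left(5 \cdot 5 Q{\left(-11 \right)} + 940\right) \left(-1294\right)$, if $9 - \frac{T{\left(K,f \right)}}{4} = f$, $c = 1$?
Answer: $-2769160$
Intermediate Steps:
$T{\left(K,f \right)} = 36 - 4 f$
$Q{\left(M \right)} = 48$ ($Q{\left(M \right)} = -4 + \left(36 - -16\right) = -4 + \left(36 + 16\right) = -4 + 52 = 48$)
$\left(5 \cdot 5 Q{\left(-11 \right)} + 940\right) \left(-1294\right) = \left(5 \cdot 5 \cdot 48 + 940\right) \left(-1294\right) = \left(25 \cdot 48 + 940\right) \left(-1294\right) = \left(1200 + 940\right) \left(-1294\right) = 2140 \left(-1294\right) = -2769160$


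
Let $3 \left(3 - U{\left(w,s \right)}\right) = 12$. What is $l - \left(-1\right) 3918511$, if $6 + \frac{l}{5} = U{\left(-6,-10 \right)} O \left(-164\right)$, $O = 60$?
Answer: $3967681$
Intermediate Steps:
$U{\left(w,s \right)} = -1$ ($U{\left(w,s \right)} = 3 - 4 = -1$)
$l = 49170$ ($l = -30 + 5 \left(-1\right) 60 \left(-164\right) = -30 + 5 \left(\left(-60\right) \left(-164\right)\right) = -30 + 5 \cdot 9840 = -30 + 49200 = 49170$)
$l - \left(-1\right) 3918511 = 49170 - \left(-1\right) 3918511 = 49170 - -3918511 = 49170 + 3918511 = 3967681$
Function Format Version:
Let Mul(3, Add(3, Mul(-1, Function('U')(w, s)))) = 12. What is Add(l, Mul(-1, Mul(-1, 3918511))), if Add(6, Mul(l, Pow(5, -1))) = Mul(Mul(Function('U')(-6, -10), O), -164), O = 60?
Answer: 3967681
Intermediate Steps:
Function('U')(w, s) = -1 (Function('U')(w, s) = Add(3, Mul(Rational(-1, 3), 12)) = Add(3, -4) = -1)
l = 49170 (l = Add(-30, Mul(5, Mul(Mul(-1, 60), -164))) = Add(-30, Mul(5, Mul(-60, -164))) = Add(-30, Mul(5, 9840)) = Add(-30, 49200) = 49170)
Add(l, Mul(-1, Mul(-1, 3918511))) = Add(49170, Mul(-1, Mul(-1, 3918511))) = Add(49170, Mul(-1, -3918511)) = Add(49170, 3918511) = 3967681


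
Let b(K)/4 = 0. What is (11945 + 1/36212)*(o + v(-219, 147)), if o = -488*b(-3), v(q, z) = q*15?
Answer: -1420934440185/36212 ≈ -3.9239e+7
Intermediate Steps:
v(q, z) = 15*q
b(K) = 0 (b(K) = 4*0 = 0)
o = 0 (o = -488*0 = 0)
(11945 + 1/36212)*(o + v(-219, 147)) = (11945 + 1/36212)*(0 + 15*(-219)) = (11945 + 1/36212)*(0 - 3285) = (432552341/36212)*(-3285) = -1420934440185/36212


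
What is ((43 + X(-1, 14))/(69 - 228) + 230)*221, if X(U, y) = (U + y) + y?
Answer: 8066500/159 ≈ 50733.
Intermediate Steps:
X(U, y) = U + 2*y
((43 + X(-1, 14))/(69 - 228) + 230)*221 = ((43 + (-1 + 2*14))/(69 - 228) + 230)*221 = ((43 + (-1 + 28))/(-159) + 230)*221 = ((43 + 27)*(-1/159) + 230)*221 = (70*(-1/159) + 230)*221 = (-70/159 + 230)*221 = (36500/159)*221 = 8066500/159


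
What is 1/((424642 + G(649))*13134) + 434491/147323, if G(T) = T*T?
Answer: 438808338083515/148786881177066 ≈ 2.9492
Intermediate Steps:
G(T) = T²
1/((424642 + G(649))*13134) + 434491/147323 = 1/((424642 + 649²)*13134) + 434491/147323 = (1/13134)/(424642 + 421201) + 434491*(1/147323) = (1/13134)/845843 + 434491/147323 = (1/845843)*(1/13134) + 434491/147323 = 1/11109301962 + 434491/147323 = 438808338083515/148786881177066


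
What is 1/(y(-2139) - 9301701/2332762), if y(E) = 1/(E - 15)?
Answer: -1256192337/5009549179 ≈ -0.25076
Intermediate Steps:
y(E) = 1/(-15 + E)
1/(y(-2139) - 9301701/2332762) = 1/(1/(-15 - 2139) - 9301701/2332762) = 1/(1/(-2154) - 9301701*1/2332762) = 1/(-1/2154 - 9301701/2332762) = 1/(-5009549179/1256192337) = -1256192337/5009549179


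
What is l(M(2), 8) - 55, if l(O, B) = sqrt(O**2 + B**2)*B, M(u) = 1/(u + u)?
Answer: -55 + 10*sqrt(41) ≈ 9.0313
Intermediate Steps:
M(u) = 1/(2*u)
l(O, B) = B*sqrt(B**2 + O**2) (l(O, B) = sqrt(B**2 + O**2)*B = B*sqrt(B**2 + O**2))
l(M(2), 8) - 55 = 8*sqrt(8**2 + ((1/2)/2)**2) - 55 = 8*sqrt(64 + ((1/2)*(1/2))**2) - 55 = 8*sqrt(64 + (1/4)**2) - 55 = 8*sqrt(64 + 1/16) - 55 = 8*sqrt(1025/16) - 55 = 8*(5*sqrt(41)/4) - 55 = 10*sqrt(41) - 55 = -55 + 10*sqrt(41)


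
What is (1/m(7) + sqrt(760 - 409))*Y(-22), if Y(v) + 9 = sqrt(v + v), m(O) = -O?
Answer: (1 - 21*sqrt(39))*(9 - 2*I*sqrt(11))/7 ≈ -167.33 + 123.33*I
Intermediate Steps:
Y(v) = -9 + sqrt(2)*sqrt(v) (Y(v) = -9 + sqrt(v + v) = -9 + sqrt(2*v) = -9 + sqrt(2)*sqrt(v))
(1/m(7) + sqrt(760 - 409))*Y(-22) = (1/(-1*7) + sqrt(760 - 409))*(-9 + sqrt(2)*sqrt(-22)) = (1/(-7) + sqrt(351))*(-9 + sqrt(2)*(I*sqrt(22))) = (-1/7 + 3*sqrt(39))*(-9 + 2*I*sqrt(11)) = (-9 + 2*I*sqrt(11))*(-1/7 + 3*sqrt(39))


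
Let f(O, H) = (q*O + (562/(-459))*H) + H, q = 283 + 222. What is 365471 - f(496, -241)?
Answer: 52756046/459 ≈ 1.1494e+5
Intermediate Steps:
q = 505
f(O, H) = 505*O - 103*H/459 (f(O, H) = (505*O + (562/(-459))*H) + H = (505*O + (562*(-1/459))*H) + H = (505*O - 562*H/459) + H = 505*O - 103*H/459)
365471 - f(496, -241) = 365471 - (505*496 - 103/459*(-241)) = 365471 - (250480 + 24823/459) = 365471 - 1*114995143/459 = 365471 - 114995143/459 = 52756046/459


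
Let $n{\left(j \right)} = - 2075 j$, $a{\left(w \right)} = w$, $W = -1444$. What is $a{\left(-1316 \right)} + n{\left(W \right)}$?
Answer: $2994984$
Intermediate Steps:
$a{\left(-1316 \right)} + n{\left(W \right)} = -1316 - -2996300 = -1316 + 2996300 = 2994984$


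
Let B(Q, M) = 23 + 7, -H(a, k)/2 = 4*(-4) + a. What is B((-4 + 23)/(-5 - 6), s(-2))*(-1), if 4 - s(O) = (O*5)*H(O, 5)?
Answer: -30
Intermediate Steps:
H(a, k) = 32 - 2*a (H(a, k) = -2*(4*(-4) + a) = -2*(-16 + a) = 32 - 2*a)
s(O) = 4 - 5*O*(32 - 2*O) (s(O) = 4 - O*5*(32 - 2*O) = 4 - 5*O*(32 - 2*O))
B(Q, M) = 30
B((-4 + 23)/(-5 - 6), s(-2))*(-1) = 30*(-1) = -30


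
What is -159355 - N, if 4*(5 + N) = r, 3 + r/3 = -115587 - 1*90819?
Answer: -18173/4 ≈ -4543.3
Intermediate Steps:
r = -619227 (r = -9 + 3*(-115587 - 1*90819) = -9 + 3*(-115587 - 90819) = -9 + 3*(-206406) = -9 - 619218 = -619227)
N = -619247/4 (N = -5 + (¼)*(-619227) = -5 - 619227/4 = -619247/4 ≈ -1.5481e+5)
-159355 - N = -159355 - 1*(-619247/4) = -159355 + 619247/4 = -18173/4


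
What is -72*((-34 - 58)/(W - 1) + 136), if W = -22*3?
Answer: -662688/67 ≈ -9890.9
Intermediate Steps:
W = -66
-72*((-34 - 58)/(W - 1) + 136) = -72*((-34 - 58)/(-66 - 1) + 136) = -72*(-92/(-67) + 136) = -72*(-92*(-1/67) + 136) = -72*(92/67 + 136) = -72*9204/67 = -662688/67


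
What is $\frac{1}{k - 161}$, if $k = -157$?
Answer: $- \frac{1}{318} \approx -0.0031447$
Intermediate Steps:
$\frac{1}{k - 161} = \frac{1}{-157 - 161} = \frac{1}{-318} = - \frac{1}{318}$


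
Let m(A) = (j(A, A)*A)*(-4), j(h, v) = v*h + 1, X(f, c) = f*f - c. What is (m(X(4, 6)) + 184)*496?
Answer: -1912576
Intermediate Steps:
X(f, c) = f² - c
j(h, v) = 1 + h*v (j(h, v) = h*v + 1 = 1 + h*v)
m(A) = -4*A*(1 + A²) (m(A) = ((1 + A*A)*A)*(-4) = ((1 + A²)*A)*(-4) = (A*(1 + A²))*(-4) = -4*A*(1 + A²))
(m(X(4, 6)) + 184)*496 = (-4*(4² - 1*6)*(1 + (4² - 1*6)²) + 184)*496 = (-4*(16 - 6)*(1 + (16 - 6)²) + 184)*496 = (-4*10*(1 + 10²) + 184)*496 = (-4*10*(1 + 100) + 184)*496 = (-4*10*101 + 184)*496 = (-4040 + 184)*496 = -3856*496 = -1912576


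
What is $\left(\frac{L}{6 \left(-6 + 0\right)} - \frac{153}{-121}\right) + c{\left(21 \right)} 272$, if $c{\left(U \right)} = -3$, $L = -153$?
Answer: $- \frac{392275}{484} \approx -810.49$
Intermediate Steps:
$\left(\frac{L}{6 \left(-6 + 0\right)} - \frac{153}{-121}\right) + c{\left(21 \right)} 272 = \left(- \frac{153}{6 \left(-6 + 0\right)} - \frac{153}{-121}\right) - 816 = \left(- \frac{153}{6 \left(-6\right)} - - \frac{153}{121}\right) - 816 = \left(- \frac{153}{-36} + \frac{153}{121}\right) - 816 = \left(\left(-153\right) \left(- \frac{1}{36}\right) + \frac{153}{121}\right) - 816 = \left(\frac{17}{4} + \frac{153}{121}\right) - 816 = \frac{2669}{484} - 816 = - \frac{392275}{484}$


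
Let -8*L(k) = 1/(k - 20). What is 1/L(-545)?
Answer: 4520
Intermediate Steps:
L(k) = -1/(8*(-20 + k)) (L(k) = -1/(8*(k - 20)) = -1/(8*(-20 + k)))
1/L(-545) = 1/(-1/(-160 + 8*(-545))) = 1/(-1/(-160 - 4360)) = 1/(-1/(-4520)) = 1/(-1*(-1/4520)) = 1/(1/4520) = 4520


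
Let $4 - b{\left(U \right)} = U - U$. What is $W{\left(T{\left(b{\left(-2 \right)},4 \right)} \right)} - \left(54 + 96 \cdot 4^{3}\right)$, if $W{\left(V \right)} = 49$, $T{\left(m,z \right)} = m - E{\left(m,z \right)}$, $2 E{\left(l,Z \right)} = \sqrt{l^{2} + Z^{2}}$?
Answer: $-6149$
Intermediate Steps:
$b{\left(U \right)} = 4$ ($b{\left(U \right)} = 4 - \left(U - U\right) = 4 - 0 = 4 + 0 = 4$)
$E{\left(l,Z \right)} = \frac{\sqrt{Z^{2} + l^{2}}}{2}$ ($E{\left(l,Z \right)} = \frac{\sqrt{l^{2} + Z^{2}}}{2} = \frac{\sqrt{Z^{2} + l^{2}}}{2}$)
$T{\left(m,z \right)} = m - \frac{\sqrt{m^{2} + z^{2}}}{2}$ ($T{\left(m,z \right)} = m - \frac{\sqrt{z^{2} + m^{2}}}{2} = m - \frac{\sqrt{m^{2} + z^{2}}}{2}$)
$W{\left(T{\left(b{\left(-2 \right)},4 \right)} \right)} - \left(54 + 96 \cdot 4^{3}\right) = 49 - \left(54 + 96 \cdot 4^{3}\right) = 49 - 6198 = -6149$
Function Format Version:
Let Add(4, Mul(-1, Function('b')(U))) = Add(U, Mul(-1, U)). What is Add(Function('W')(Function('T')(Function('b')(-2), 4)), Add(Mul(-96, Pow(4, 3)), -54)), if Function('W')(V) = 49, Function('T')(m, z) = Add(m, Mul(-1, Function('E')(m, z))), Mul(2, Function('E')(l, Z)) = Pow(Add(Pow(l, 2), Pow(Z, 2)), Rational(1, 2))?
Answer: -6149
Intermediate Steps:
Function('b')(U) = 4 (Function('b')(U) = Add(4, Mul(-1, Add(U, Mul(-1, U)))) = Add(4, Mul(-1, 0)) = Add(4, 0) = 4)
Function('E')(l, Z) = Mul(Rational(1, 2), Pow(Add(Pow(Z, 2), Pow(l, 2)), Rational(1, 2))) (Function('E')(l, Z) = Mul(Rational(1, 2), Pow(Add(Pow(l, 2), Pow(Z, 2)), Rational(1, 2))) = Mul(Rational(1, 2), Pow(Add(Pow(Z, 2), Pow(l, 2)), Rational(1, 2))))
Function('T')(m, z) = Add(m, Mul(Rational(-1, 2), Pow(Add(Pow(m, 2), Pow(z, 2)), Rational(1, 2)))) (Function('T')(m, z) = Add(m, Mul(-1, Mul(Rational(1, 2), Pow(Add(Pow(z, 2), Pow(m, 2)), Rational(1, 2))))) = Add(m, Mul(-1, Mul(Rational(1, 2), Pow(Add(Pow(m, 2), Pow(z, 2)), Rational(1, 2))))) = Add(m, Mul(Rational(-1, 2), Pow(Add(Pow(m, 2), Pow(z, 2)), Rational(1, 2)))))
Add(Function('W')(Function('T')(Function('b')(-2), 4)), Add(Mul(-96, Pow(4, 3)), -54)) = Add(49, Add(Mul(-96, Pow(4, 3)), -54)) = Add(49, Add(Mul(-96, 64), -54)) = Add(49, Add(-6144, -54)) = Add(49, -6198) = -6149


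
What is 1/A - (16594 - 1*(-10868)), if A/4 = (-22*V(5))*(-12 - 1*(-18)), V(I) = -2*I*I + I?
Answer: -652497119/23760 ≈ -27462.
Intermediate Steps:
V(I) = I - 2*I**2 (V(I) = -2*I**2 + I = I - 2*I**2)
A = 23760 (A = 4*((-110*(1 - 2*5))*(-12 - 1*(-18))) = 4*((-110*(1 - 10))*(-12 + 18)) = 4*(-110*(-9)*6) = 4*(-22*(-45)*6) = 4*(990*6) = 4*5940 = 23760)
1/A - (16594 - 1*(-10868)) = 1/23760 - (16594 - 1*(-10868)) = 1/23760 - (16594 + 10868) = 1/23760 - 1*27462 = 1/23760 - 27462 = -652497119/23760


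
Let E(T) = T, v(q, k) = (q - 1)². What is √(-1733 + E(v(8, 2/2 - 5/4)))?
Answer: 2*I*√421 ≈ 41.037*I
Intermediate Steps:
v(q, k) = (-1 + q)²
√(-1733 + E(v(8, 2/2 - 5/4))) = √(-1733 + (-1 + 8)²) = √(-1733 + 7²) = √(-1733 + 49) = √(-1684) = 2*I*√421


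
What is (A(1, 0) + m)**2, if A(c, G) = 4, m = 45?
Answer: 2401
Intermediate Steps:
(A(1, 0) + m)**2 = (4 + 45)**2 = 49**2 = 2401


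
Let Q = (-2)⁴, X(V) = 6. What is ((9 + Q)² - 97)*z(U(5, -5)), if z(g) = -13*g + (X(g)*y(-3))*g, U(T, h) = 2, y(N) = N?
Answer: -32736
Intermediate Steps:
Q = 16
z(g) = -31*g (z(g) = -13*g + (6*(-3))*g = -13*g - 18*g = -31*g)
((9 + Q)² - 97)*z(U(5, -5)) = ((9 + 16)² - 97)*(-31*2) = (25² - 97)*(-62) = (625 - 97)*(-62) = 528*(-62) = -32736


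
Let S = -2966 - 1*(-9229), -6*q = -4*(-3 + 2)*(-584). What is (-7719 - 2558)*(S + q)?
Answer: -205098089/3 ≈ -6.8366e+7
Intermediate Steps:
q = 1168/3 (q = -(-4*(-3 + 2))*(-584)/6 = -(-4*(-1))*(-584)/6 = -2*(-584)/3 = -⅙*(-2336) = 1168/3 ≈ 389.33)
S = 6263 (S = -2966 + 9229 = 6263)
(-7719 - 2558)*(S + q) = (-7719 - 2558)*(6263 + 1168/3) = -10277*19957/3 = -205098089/3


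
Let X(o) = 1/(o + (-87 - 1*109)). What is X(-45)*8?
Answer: -8/241 ≈ -0.033195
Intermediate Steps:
X(o) = 1/(-196 + o) (X(o) = 1/(o + (-87 - 109)) = 1/(o - 196) = 1/(-196 + o))
X(-45)*8 = 8/(-196 - 45) = 8/(-241) = -1/241*8 = -8/241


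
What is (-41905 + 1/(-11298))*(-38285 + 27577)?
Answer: 2534812167614/5649 ≈ 4.4872e+8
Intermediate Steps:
(-41905 + 1/(-11298))*(-38285 + 27577) = (-41905 - 1/11298)*(-10708) = -473442691/11298*(-10708) = 2534812167614/5649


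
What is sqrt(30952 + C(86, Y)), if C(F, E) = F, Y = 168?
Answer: sqrt(31038) ≈ 176.18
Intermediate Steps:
sqrt(30952 + C(86, Y)) = sqrt(30952 + 86) = sqrt(31038)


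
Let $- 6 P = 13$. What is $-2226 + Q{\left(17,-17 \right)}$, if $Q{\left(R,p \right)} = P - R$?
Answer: $- \frac{13471}{6} \approx -2245.2$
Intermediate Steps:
$P = - \frac{13}{6}$ ($P = \left(- \frac{1}{6}\right) 13 = - \frac{13}{6} \approx -2.1667$)
$Q{\left(R,p \right)} = - \frac{13}{6} - R$
$-2226 + Q{\left(17,-17 \right)} = -2226 - \frac{115}{6} = - \frac{13471}{6}$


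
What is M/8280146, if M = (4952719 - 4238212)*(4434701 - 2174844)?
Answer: 1614683645499/8280146 ≈ 1.9501e+5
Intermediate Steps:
M = 1614683645499 (M = 714507*2259857 = 1614683645499)
M/8280146 = 1614683645499/8280146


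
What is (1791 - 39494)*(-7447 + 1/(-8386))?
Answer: 2354572822729/8386 ≈ 2.8077e+8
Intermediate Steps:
(1791 - 39494)*(-7447 + 1/(-8386)) = -37703*(-7447 - 1/8386) = -37703*(-62450543/8386) = 2354572822729/8386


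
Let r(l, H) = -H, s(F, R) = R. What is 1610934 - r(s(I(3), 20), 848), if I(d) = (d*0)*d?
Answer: 1611782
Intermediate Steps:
I(d) = 0 (I(d) = 0*d = 0)
1610934 - r(s(I(3), 20), 848) = 1610934 - (-1)*848 = 1610934 - 1*(-848) = 1610934 + 848 = 1611782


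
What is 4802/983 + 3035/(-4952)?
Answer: 20796099/4867816 ≈ 4.2722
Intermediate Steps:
4802/983 + 3035/(-4952) = 4802*(1/983) + 3035*(-1/4952) = 4802/983 - 3035/4952 = 20796099/4867816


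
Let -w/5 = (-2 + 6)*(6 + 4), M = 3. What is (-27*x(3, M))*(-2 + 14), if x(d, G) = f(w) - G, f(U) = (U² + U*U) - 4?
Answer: -25917732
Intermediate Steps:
w = -200 (w = -5*(-2 + 6)*(6 + 4) = -20*10 = -5*40 = -200)
f(U) = -4 + 2*U² (f(U) = (U² + U²) - 4 = 2*U² - 4 = -4 + 2*U²)
x(d, G) = 79996 - G (x(d, G) = (-4 + 2*(-200)²) - G = (-4 + 2*40000) - G = (-4 + 80000) - G = 79996 - G)
(-27*x(3, M))*(-2 + 14) = (-27*(79996 - 1*3))*(-2 + 14) = -27*(79996 - 3)*12 = -27*79993*12 = -2159811*12 = -25917732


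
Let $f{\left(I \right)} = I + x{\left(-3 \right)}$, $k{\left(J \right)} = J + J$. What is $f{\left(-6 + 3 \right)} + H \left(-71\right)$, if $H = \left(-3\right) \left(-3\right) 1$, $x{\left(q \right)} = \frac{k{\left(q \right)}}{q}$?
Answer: $-640$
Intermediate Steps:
$k{\left(J \right)} = 2 J$
$x{\left(q \right)} = 2$ ($x{\left(q \right)} = \frac{2 q}{q} = 2$)
$f{\left(I \right)} = 2 + I$ ($f{\left(I \right)} = I + 2 = 2 + I$)
$H = 9$ ($H = 9 \cdot 1 = 9$)
$f{\left(-6 + 3 \right)} + H \left(-71\right) = \left(2 + \left(-6 + 3\right)\right) + 9 \left(-71\right) = \left(2 - 3\right) - 639 = -1 - 639 = -640$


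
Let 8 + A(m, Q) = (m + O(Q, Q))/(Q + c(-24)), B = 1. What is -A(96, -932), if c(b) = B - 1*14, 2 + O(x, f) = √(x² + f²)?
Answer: 7654/945 + 932*√2/945 ≈ 9.4942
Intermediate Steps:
O(x, f) = -2 + √(f² + x²) (O(x, f) = -2 + √(x² + f²) = -2 + √(f² + x²))
c(b) = -13 (c(b) = 1 - 1*14 = 1 - 14 = -13)
A(m, Q) = -8 + (-2 + m + √2*√(Q²))/(-13 + Q) (A(m, Q) = -8 + (m + (-2 + √(Q² + Q²)))/(Q - 13) = -8 + (m + (-2 + √(2*Q²)))/(-13 + Q) = -8 + (m + (-2 + √2*√(Q²)))/(-13 + Q) = -8 + (-2 + m + √2*√(Q²))/(-13 + Q))
-A(96, -932) = -(102 + 96 - 8*(-932) + √2*√((-932)²))/(-13 - 932) = -(102 + 96 + 7456 + √2*√868624)/(-945) = -(-1)*(102 + 96 + 7456 + √2*932)/945 = -(-1)*(102 + 96 + 7456 + 932*√2)/945 = -(-1)*(7654 + 932*√2)/945 = -(-7654/945 - 932*√2/945) = 7654/945 + 932*√2/945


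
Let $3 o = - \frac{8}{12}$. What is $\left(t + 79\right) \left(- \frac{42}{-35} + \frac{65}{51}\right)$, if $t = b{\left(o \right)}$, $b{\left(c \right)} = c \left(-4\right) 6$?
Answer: $\frac{159643}{765} \approx 208.68$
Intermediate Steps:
$o = - \frac{2}{9}$ ($o = \frac{\left(-8\right) \frac{1}{12}}{3} = \frac{1}{3} \left(- \frac{2}{3}\right) = - \frac{2}{9} \approx -0.22222$)
$b{\left(c \right)} = - 24 c$ ($b{\left(c \right)} = - 4 c 6 = - 24 c$)
$t = \frac{16}{3}$ ($t = \left(-24\right) \left(- \frac{2}{9}\right) = \frac{16}{3} \approx 5.3333$)
$\left(t + 79\right) \left(- \frac{42}{-35} + \frac{65}{51}\right) = \left(\frac{16}{3} + 79\right) \left(- \frac{42}{-35} + \frac{65}{51}\right) = \frac{253 \left(\left(-42\right) \left(- \frac{1}{35}\right) + 65 \cdot \frac{1}{51}\right)}{3} = \frac{253 \left(\frac{6}{5} + \frac{65}{51}\right)}{3} = \frac{253}{3} \cdot \frac{631}{255} = \frac{159643}{765}$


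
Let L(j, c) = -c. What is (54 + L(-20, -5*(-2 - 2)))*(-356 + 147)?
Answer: -7106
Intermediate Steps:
(54 + L(-20, -5*(-2 - 2)))*(-356 + 147) = (54 - (-5)*(-2 - 2))*(-356 + 147) = (54 - (-5)*(-4))*(-209) = (54 - 1*20)*(-209) = (54 - 20)*(-209) = 34*(-209) = -7106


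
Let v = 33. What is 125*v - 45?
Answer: 4080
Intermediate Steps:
125*v - 45 = 125*33 - 45 = 4125 - 45 = 4080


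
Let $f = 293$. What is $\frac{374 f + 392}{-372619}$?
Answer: $- \frac{109974}{372619} \approx -0.29514$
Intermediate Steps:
$\frac{374 f + 392}{-372619} = \frac{374 \cdot 293 + 392}{-372619} = \left(109582 + 392\right) \left(- \frac{1}{372619}\right) = 109974 \left(- \frac{1}{372619}\right) = - \frac{109974}{372619}$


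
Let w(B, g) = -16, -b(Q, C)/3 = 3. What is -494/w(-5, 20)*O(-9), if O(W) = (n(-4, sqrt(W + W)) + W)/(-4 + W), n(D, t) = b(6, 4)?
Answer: 171/4 ≈ 42.750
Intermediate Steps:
b(Q, C) = -9 (b(Q, C) = -3*3 = -9)
n(D, t) = -9
O(W) = (-9 + W)/(-4 + W)
-494/w(-5, 20)*O(-9) = -494/(-16)*(-9 - 9)/(-4 - 9) = -494*(-1/16)*-18/(-13) = -(-247)*(-1/13*(-18))/8 = -(-247)*18/(8*13) = -1*(-171/4) = 171/4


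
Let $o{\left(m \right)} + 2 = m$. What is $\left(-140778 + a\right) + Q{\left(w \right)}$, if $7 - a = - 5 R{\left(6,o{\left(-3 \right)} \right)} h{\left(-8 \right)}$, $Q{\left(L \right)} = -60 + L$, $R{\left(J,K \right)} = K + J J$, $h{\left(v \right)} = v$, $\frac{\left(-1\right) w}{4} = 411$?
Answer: $-143715$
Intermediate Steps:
$w = -1644$ ($w = \left(-4\right) 411 = -1644$)
$o{\left(m \right)} = -2 + m$
$R{\left(J,K \right)} = K + J^{2}$
$a = -1233$ ($a = 7 - - 5 \left(\left(-2 - 3\right) + 6^{2}\right) \left(-8\right) = 7 - - 5 \left(-5 + 36\right) \left(-8\right) = 7 - \left(-5\right) 31 \left(-8\right) = 7 - \left(-155\right) \left(-8\right) = 7 - 1240 = -1233$)
$\left(-140778 + a\right) + Q{\left(w \right)} = \left(-140778 - 1233\right) - 1704 = -142011 - 1704 = -143715$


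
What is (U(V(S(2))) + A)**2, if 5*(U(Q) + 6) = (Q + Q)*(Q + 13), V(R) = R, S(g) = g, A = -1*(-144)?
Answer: 22500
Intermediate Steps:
A = 144
U(Q) = -6 + 2*Q*(13 + Q)/5 (U(Q) = -6 + ((Q + Q)*(Q + 13))/5 = -6 + ((2*Q)*(13 + Q))/5 = -6 + (2*Q*(13 + Q))/5 = -6 + 2*Q*(13 + Q)/5)
(U(V(S(2))) + A)**2 = ((-6 + (2/5)*2**2 + (26/5)*2) + 144)**2 = ((-6 + (2/5)*4 + 52/5) + 144)**2 = ((-6 + 8/5 + 52/5) + 144)**2 = (6 + 144)**2 = 150**2 = 22500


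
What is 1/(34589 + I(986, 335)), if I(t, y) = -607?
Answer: 1/33982 ≈ 2.9427e-5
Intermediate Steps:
1/(34589 + I(986, 335)) = 1/(34589 - 607) = 1/33982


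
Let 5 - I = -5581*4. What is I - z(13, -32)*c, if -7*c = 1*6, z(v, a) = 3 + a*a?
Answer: 162465/7 ≈ 23209.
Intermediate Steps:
z(v, a) = 3 + a**2
I = 22329 (I = 5 - (-5581)*4 = 5 - 1*(-22324) = 5 + 22324 = 22329)
c = -6/7 ≈ -0.85714
I - z(13, -32)*c = 22329 - (3 + (-32)**2)*(-6)/7 = 22329 - (3 + 1024)*(-6)/7 = 22329 - 1027*(-6)/7 = 22329 - 1*(-6162/7) = 22329 + 6162/7 = 162465/7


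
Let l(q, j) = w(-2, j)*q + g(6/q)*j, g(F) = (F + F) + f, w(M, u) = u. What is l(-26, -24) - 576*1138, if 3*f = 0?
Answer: -8513088/13 ≈ -6.5485e+5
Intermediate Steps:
f = 0 (f = (⅓)*0 = 0)
g(F) = 2*F (g(F) = (F + F) + 0 = 2*F + 0 = 2*F)
l(q, j) = j*q + 12*j/q (l(q, j) = j*q + (2*(6/q))*j = j*q + (12/q)*j = j*q + 12*j/q)
l(-26, -24) - 576*1138 = -24*(12 + (-26)²)/(-26) - 576*1138 = -24*(-1/26)*(12 + 676) - 655488 = -24*(-1/26)*688 - 655488 = 8256/13 - 655488 = -8513088/13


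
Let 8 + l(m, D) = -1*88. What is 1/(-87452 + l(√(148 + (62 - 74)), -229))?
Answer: -1/87548 ≈ -1.1422e-5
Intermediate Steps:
l(m, D) = -96 (l(m, D) = -8 - 1*88 = -8 - 88 = -96)
1/(-87452 + l(√(148 + (62 - 74)), -229)) = 1/(-87452 - 96) = 1/(-87548) = -1/87548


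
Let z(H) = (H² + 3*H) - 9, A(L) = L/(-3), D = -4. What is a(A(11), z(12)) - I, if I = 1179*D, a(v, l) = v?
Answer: 14137/3 ≈ 4712.3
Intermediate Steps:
A(L) = -L/3 (A(L) = L*(-⅓) = -L/3)
z(H) = -9 + H² + 3*H
I = -4716 (I = 1179*(-4) = -4716)
a(A(11), z(12)) - I = -⅓*11 - 1*(-4716) = -11/3 + 4716 = 14137/3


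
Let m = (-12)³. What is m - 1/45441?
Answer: -78522049/45441 ≈ -1728.0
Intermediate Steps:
m = -1728
m - 1/45441 = -1728 - 1/45441 = -78522049/45441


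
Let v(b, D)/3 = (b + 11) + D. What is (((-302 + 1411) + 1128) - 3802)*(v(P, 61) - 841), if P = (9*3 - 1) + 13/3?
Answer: 835710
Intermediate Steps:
P = 91/3 (P = (27 - 1) + 13*(1/3) = 26 + 13/3 = 91/3 ≈ 30.333)
v(b, D) = 33 + 3*D + 3*b (v(b, D) = 3*((b + 11) + D) = 3*((11 + b) + D) = 3*(11 + D + b) = 33 + 3*D + 3*b)
(((-302 + 1411) + 1128) - 3802)*(v(P, 61) - 841) = (((-302 + 1411) + 1128) - 3802)*((33 + 3*61 + 3*(91/3)) - 841) = ((1109 + 1128) - 3802)*((33 + 183 + 91) - 841) = (2237 - 3802)*(307 - 841) = -1565*(-534) = 835710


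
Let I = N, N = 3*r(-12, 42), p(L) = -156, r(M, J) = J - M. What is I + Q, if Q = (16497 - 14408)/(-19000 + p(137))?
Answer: 3101183/19156 ≈ 161.89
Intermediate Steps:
Q = -2089/19156 (Q = (16497 - 14408)/(-19000 - 156) = 2089/(-19156) = 2089*(-1/19156) = -2089/19156 ≈ -0.10905)
N = 162 (N = 3*(42 - 1*(-12)) = 3*(42 + 12) = 3*54 = 162)
I = 162
I + Q = 162 - 2089/19156 = 3101183/19156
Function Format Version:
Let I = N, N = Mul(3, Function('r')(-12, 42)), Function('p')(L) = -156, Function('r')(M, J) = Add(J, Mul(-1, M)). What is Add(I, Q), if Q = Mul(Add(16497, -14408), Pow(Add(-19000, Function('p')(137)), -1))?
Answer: Rational(3101183, 19156) ≈ 161.89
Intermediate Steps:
Q = Rational(-2089, 19156) (Q = Mul(Add(16497, -14408), Pow(Add(-19000, -156), -1)) = Mul(2089, Pow(-19156, -1)) = Mul(2089, Rational(-1, 19156)) = Rational(-2089, 19156) ≈ -0.10905)
N = 162 (N = Mul(3, Add(42, Mul(-1, -12))) = Mul(3, Add(42, 12)) = Mul(3, 54) = 162)
I = 162
Add(I, Q) = Add(162, Rational(-2089, 19156)) = Rational(3101183, 19156)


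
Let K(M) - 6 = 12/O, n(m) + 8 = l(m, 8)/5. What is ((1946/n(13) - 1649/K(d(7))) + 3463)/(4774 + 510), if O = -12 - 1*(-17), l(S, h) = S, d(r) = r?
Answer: 1098589/1997352 ≈ 0.55002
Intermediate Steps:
O = 5 (O = -12 + 17 = 5)
n(m) = -8 + m/5
K(M) = 42/5 (K(M) = 6 + 12/5 = 42/5)
((1946/n(13) - 1649/K(d(7))) + 3463)/(4774 + 510) = ((1946/(-8 + (⅕)*13) - 1649/42/5) + 3463)/(4774 + 510) = ((1946/(-8 + 13/5) - 1649*5/42) + 3463)/5284 = ((1946/(-27/5) - 8245/42) + 3463)*(1/5284) = ((1946*(-5/27) - 8245/42) + 3463)*(1/5284) = ((-9730/27 - 8245/42) + 3463)*(1/5284) = (-210425/378 + 3463)*(1/5284) = (1098589/378)*(1/5284) = 1098589/1997352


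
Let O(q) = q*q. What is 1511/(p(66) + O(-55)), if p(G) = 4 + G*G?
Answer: 1511/7385 ≈ 0.20460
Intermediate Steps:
O(q) = q²
p(G) = 4 + G²
1511/(p(66) + O(-55)) = 1511/((4 + 66²) + (-55)²) = 1511/((4 + 4356) + 3025) = 1511/(4360 + 3025) = 1511/7385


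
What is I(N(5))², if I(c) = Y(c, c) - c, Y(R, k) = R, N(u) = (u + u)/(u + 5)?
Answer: 0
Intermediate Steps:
N(u) = 2*u/(5 + u) (N(u) = (2*u)/(5 + u) = 2*u/(5 + u))
I(c) = 0 (I(c) = c - c = 0)
I(N(5))² = 0² = 0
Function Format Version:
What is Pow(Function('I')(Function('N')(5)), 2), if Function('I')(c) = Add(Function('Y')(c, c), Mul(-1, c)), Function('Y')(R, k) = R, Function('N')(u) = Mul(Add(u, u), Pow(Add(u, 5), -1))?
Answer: 0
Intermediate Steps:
Function('N')(u) = Mul(2, u, Pow(Add(5, u), -1)) (Function('N')(u) = Mul(Mul(2, u), Pow(Add(5, u), -1)) = Mul(2, u, Pow(Add(5, u), -1)))
Function('I')(c) = 0 (Function('I')(c) = Add(c, Mul(-1, c)) = 0)
Pow(Function('I')(Function('N')(5)), 2) = Pow(0, 2) = 0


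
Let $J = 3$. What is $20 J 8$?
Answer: $480$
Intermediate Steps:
$20 J 8 = 20 \cdot 3 \cdot 8 = 60 \cdot 8 = 480$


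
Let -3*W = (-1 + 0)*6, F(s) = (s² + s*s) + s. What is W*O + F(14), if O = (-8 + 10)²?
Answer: 414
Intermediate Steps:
F(s) = s + 2*s² (F(s) = (s² + s²) + s = 2*s² + s = s + 2*s²)
O = 4 (O = 2² = 4)
W = 2 (W = -(-1 + 0)*6/3 = -(-1)*6/3 = -⅓*(-6) = 2)
W*O + F(14) = 2*4 + 14*(1 + 2*14) = 8 + 14*(1 + 28) = 8 + 14*29 = 8 + 406 = 414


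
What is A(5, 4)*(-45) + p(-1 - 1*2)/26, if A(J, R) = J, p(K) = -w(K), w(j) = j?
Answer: -5847/26 ≈ -224.88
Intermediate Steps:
p(K) = -K
A(5, 4)*(-45) + p(-1 - 1*2)/26 = 5*(-45) - (-1 - 1*2)/26 = -225 - (-1 - 2)*(1/26) = -225 - 1*(-3)*(1/26) = -225 + 3*(1/26) = -225 + 3/26 = -5847/26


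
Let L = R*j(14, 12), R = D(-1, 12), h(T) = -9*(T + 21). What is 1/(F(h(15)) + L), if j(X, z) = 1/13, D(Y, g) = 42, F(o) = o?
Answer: -13/4170 ≈ -0.0031175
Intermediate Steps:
h(T) = -189 - 9*T (h(T) = -9*(21 + T) = -189 - 9*T)
j(X, z) = 1/13
R = 42
L = 42/13 (L = 42*(1/13) = 42/13 ≈ 3.2308)
1/(F(h(15)) + L) = 1/((-189 - 9*15) + 42/13) = 1/((-189 - 135) + 42/13) = 1/(-324 + 42/13) = 1/(-4170/13) = -13/4170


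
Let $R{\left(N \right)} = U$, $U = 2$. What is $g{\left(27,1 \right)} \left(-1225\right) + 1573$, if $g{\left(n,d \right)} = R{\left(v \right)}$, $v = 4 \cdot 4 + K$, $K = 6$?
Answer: $-877$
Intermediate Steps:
$v = 22$ ($v = 4 \cdot 4 + 6 = 16 + 6 = 22$)
$R{\left(N \right)} = 2$
$g{\left(n,d \right)} = 2$
$g{\left(27,1 \right)} \left(-1225\right) + 1573 = 2 \left(-1225\right) + 1573 = -2450 + 1573 = -877$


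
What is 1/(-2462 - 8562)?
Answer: -1/11024 ≈ -9.0711e-5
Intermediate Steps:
1/(-2462 - 8562) = 1/(-11024) = -1/11024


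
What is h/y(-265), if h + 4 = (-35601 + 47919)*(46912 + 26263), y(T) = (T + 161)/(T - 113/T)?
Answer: 7899603577544/3445 ≈ 2.2931e+9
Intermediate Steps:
y(T) = (161 + T)/(T - 113/T)
h = 901369646 (h = -4 + (-35601 + 47919)*(46912 + 26263) = -4 + 12318*73175 = -4 + 901369650 = 901369646)
h/y(-265) = 901369646/((-265*(161 - 265)/(-113 + (-265)**2))) = 901369646/((-265*(-104)/(-113 + 70225))) = 901369646/((-265*(-104)/70112)) = 901369646/((-265*1/70112*(-104))) = 901369646/(3445/8764) = 901369646*(8764/3445) = 7899603577544/3445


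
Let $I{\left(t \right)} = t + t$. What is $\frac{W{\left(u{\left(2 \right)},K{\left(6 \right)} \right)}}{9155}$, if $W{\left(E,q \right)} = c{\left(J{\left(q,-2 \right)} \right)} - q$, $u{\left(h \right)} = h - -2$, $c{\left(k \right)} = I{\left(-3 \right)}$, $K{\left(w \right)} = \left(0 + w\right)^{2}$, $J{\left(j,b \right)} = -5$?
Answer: $- \frac{42}{9155} \approx -0.0045877$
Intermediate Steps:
$K{\left(w \right)} = w^{2}$
$I{\left(t \right)} = 2 t$
$c{\left(k \right)} = -6$ ($c{\left(k \right)} = 2 \left(-3\right) = -6$)
$u{\left(h \right)} = 2 + h$ ($u{\left(h \right)} = h + 2 = 2 + h$)
$W{\left(E,q \right)} = -6 - q$
$\frac{W{\left(u{\left(2 \right)},K{\left(6 \right)} \right)}}{9155} = \frac{-6 - 6^{2}}{9155} = \left(-6 - 36\right) \frac{1}{9155} = \left(-42\right) \frac{1}{9155} = - \frac{42}{9155}$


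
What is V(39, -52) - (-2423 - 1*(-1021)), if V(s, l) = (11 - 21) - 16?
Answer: 1376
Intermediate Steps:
V(s, l) = -26 (V(s, l) = -10 - 16 = -26)
V(39, -52) - (-2423 - 1*(-1021)) = -26 - (-2423 - 1*(-1021)) = -26 - (-2423 + 1021) = -26 - 1*(-1402) = -26 + 1402 = 1376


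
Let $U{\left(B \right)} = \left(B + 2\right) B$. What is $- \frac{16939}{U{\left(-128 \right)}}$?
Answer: $- \frac{16939}{16128} \approx -1.0503$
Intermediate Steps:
$U{\left(B \right)} = B \left(2 + B\right)$ ($U{\left(B \right)} = \left(2 + B\right) B = B \left(2 + B\right)$)
$- \frac{16939}{U{\left(-128 \right)}} = - \frac{16939}{\left(-128\right) \left(2 - 128\right)} = - \frac{16939}{\left(-128\right) \left(-126\right)} = - \frac{16939}{16128}$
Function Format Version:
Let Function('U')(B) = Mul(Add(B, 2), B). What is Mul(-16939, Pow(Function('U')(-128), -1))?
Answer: Rational(-16939, 16128) ≈ -1.0503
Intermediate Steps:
Function('U')(B) = Mul(B, Add(2, B)) (Function('U')(B) = Mul(Add(2, B), B) = Mul(B, Add(2, B)))
Mul(-16939, Pow(Function('U')(-128), -1)) = Mul(-16939, Pow(Mul(-128, Add(2, -128)), -1)) = Mul(-16939, Pow(Mul(-128, -126), -1)) = Mul(-16939, Pow(16128, -1)) = Mul(-16939, Rational(1, 16128)) = Rational(-16939, 16128)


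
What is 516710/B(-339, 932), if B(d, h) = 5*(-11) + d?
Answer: -258355/197 ≈ -1311.4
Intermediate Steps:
B(d, h) = -55 + d
516710/B(-339, 932) = 516710/(-55 - 339) = 516710/(-394) = 516710*(-1/394) = -258355/197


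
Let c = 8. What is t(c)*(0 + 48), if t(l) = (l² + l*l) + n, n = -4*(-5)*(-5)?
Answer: 1344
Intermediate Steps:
n = -100 (n = 20*(-5) = -100)
t(l) = -100 + 2*l² (t(l) = (l² + l*l) - 100 = (l² + l²) - 100 = 2*l² - 100 = -100 + 2*l²)
t(c)*(0 + 48) = (-100 + 2*8²)*(0 + 48) = (-100 + 2*64)*48 = (-100 + 128)*48 = 28*48 = 1344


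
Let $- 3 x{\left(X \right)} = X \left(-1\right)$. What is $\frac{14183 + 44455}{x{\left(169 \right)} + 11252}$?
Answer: $\frac{175914}{33925} \approx 5.1854$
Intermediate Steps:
$x{\left(X \right)} = \frac{X}{3}$ ($x{\left(X \right)} = - \frac{X \left(-1\right)}{3} = - \frac{\left(-1\right) X}{3} = \frac{X}{3}$)
$\frac{14183 + 44455}{x{\left(169 \right)} + 11252} = \frac{14183 + 44455}{\frac{1}{3} \cdot 169 + 11252} = \frac{58638}{\frac{169}{3} + 11252} = \frac{58638}{\frac{33925}{3}} = 58638 \cdot \frac{3}{33925} = \frac{175914}{33925}$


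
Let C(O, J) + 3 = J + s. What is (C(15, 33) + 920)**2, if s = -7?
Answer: 889249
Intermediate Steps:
C(O, J) = -10 + J (C(O, J) = -3 + (J - 7) = -3 + (-7 + J) = -10 + J)
(C(15, 33) + 920)**2 = ((-10 + 33) + 920)**2 = (23 + 920)**2 = 943**2 = 889249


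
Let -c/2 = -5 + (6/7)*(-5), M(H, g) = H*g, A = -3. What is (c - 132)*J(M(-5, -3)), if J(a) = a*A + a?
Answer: 23820/7 ≈ 3402.9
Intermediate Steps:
c = 130/7 (c = -2*(-5 + (6/7)*(-5)) = -2*(-5 - 30/7) = -2*(-65/7) = 130/7 ≈ 18.571)
J(a) = -2*a (J(a) = a*(-3) + a = -3*a + a = -2*a)
(c - 132)*J(M(-5, -3)) = (130/7 - 132)*(-(-10)*(-3)) = -(-1588)*15/7 = -794/7*(-30) = 23820/7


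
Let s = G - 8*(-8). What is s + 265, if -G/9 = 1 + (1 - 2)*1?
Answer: 329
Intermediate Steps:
G = 0 (G = -9*(1 + (1 - 2)*1) = -9*(1 - 1*1) = -9*(1 - 1) = -9*0 = 0)
s = 64 (s = 0 - 8*(-8) = 0 + 64 = 64)
s + 265 = 64 + 265 = 329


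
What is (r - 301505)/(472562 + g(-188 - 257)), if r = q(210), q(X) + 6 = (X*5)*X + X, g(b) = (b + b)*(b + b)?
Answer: -11543/180666 ≈ -0.063891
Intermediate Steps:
g(b) = 4*b² (g(b) = (2*b)*(2*b) = 4*b²)
q(X) = -6 + X + 5*X² (q(X) = -6 + ((X*5)*X + X) = -6 + ((5*X)*X + X) = -6 + (5*X² + X) = -6 + (X + 5*X²) = -6 + X + 5*X²)
r = 220704 (r = -6 + 210 + 5*210² = -6 + 210 + 5*44100 = -6 + 210 + 220500 = 220704)
(r - 301505)/(472562 + g(-188 - 257)) = (220704 - 301505)/(472562 + 4*(-188 - 257)²) = -80801/(472562 + 4*(-445)²) = -80801/(472562 + 4*198025) = -80801/(472562 + 792100) = -80801/1264662 = -80801*1/1264662 = -11543/180666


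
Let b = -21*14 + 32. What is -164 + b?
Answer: -426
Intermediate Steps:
b = -262 (b = -294 + 32 = -262)
-164 + b = -164 - 262 = -426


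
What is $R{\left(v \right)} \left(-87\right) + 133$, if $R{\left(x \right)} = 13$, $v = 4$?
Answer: $-998$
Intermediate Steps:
$R{\left(v \right)} \left(-87\right) + 133 = 13 \left(-87\right) + 133 = -1131 + 133 = -998$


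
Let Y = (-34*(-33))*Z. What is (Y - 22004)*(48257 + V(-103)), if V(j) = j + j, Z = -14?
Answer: -1812099312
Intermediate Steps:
Y = -15708 (Y = -34*(-33)*(-14) = 1122*(-14) = -15708)
V(j) = 2*j
(Y - 22004)*(48257 + V(-103)) = (-15708 - 22004)*(48257 + 2*(-103)) = -37712*(48257 - 206) = -37712*48051 = -1812099312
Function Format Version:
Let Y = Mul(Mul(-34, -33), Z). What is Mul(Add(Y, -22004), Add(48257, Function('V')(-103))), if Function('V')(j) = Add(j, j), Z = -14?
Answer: -1812099312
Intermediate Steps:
Y = -15708 (Y = Mul(Mul(-34, -33), -14) = Mul(1122, -14) = -15708)
Function('V')(j) = Mul(2, j)
Mul(Add(Y, -22004), Add(48257, Function('V')(-103))) = Mul(Add(-15708, -22004), Add(48257, Mul(2, -103))) = Mul(-37712, Add(48257, -206)) = Mul(-37712, 48051) = -1812099312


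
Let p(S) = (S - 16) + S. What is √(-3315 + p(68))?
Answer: 3*I*√355 ≈ 56.524*I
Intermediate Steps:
p(S) = -16 + 2*S (p(S) = (-16 + S) + S = -16 + 2*S)
√(-3315 + p(68)) = √(-3315 + (-16 + 2*68)) = √(-3315 + (-16 + 136)) = √(-3315 + 120) = √(-3195) = 3*I*√355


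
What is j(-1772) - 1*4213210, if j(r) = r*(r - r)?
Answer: -4213210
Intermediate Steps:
j(r) = 0 (j(r) = r*0 = 0)
j(-1772) - 1*4213210 = 0 - 1*4213210 = 0 - 4213210 = -4213210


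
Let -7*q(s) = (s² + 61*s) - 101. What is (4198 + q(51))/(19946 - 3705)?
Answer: 23775/113687 ≈ 0.20913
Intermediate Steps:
q(s) = 101/7 - 61*s/7 - s²/7 (q(s) = -((s² + 61*s) - 101)/7 = -(-101 + s² + 61*s)/7 = 101/7 - 61*s/7 - s²/7)
(4198 + q(51))/(19946 - 3705) = (4198 + (101/7 - 61/7*51 - ⅐*51²))/(19946 - 3705) = (4198 + (101/7 - 3111/7 - ⅐*2601))/16241 = (4198 + (101/7 - 3111/7 - 2601/7))*(1/16241) = (4198 - 5611/7)*(1/16241) = (23775/7)*(1/16241) = 23775/113687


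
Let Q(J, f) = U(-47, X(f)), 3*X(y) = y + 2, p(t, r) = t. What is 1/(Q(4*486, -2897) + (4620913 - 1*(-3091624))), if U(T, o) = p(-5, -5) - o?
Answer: 1/7713497 ≈ 1.2964e-7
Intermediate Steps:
X(y) = ⅔ + y/3 (X(y) = (y + 2)/3 = (2 + y)/3 = ⅔ + y/3)
U(T, o) = -5 - o
Q(J, f) = -17/3 - f/3 (Q(J, f) = -5 - (⅔ + f/3) = -5 + (-⅔ - f/3) = -17/3 - f/3)
1/(Q(4*486, -2897) + (4620913 - 1*(-3091624))) = 1/((-17/3 - ⅓*(-2897)) + (4620913 - 1*(-3091624))) = 1/((-17/3 + 2897/3) + (4620913 + 3091624)) = 1/(960 + 7712537) = 1/7713497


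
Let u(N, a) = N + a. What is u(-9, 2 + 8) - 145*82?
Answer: -11889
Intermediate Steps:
u(-9, 2 + 8) - 145*82 = (-9 + (2 + 8)) - 145*82 = (-9 + 10) - 11890 = 1 - 11890 = -11889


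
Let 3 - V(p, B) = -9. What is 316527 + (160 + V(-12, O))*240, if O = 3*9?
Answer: 357807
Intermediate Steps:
O = 27
V(p, B) = 12 (V(p, B) = 3 - 1*(-9) = 3 + 9 = 12)
316527 + (160 + V(-12, O))*240 = 316527 + (160 + 12)*240 = 316527 + 172*240 = 316527 + 41280 = 357807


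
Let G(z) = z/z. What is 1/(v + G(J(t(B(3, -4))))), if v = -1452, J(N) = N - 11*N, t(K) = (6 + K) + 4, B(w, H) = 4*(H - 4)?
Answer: -1/1451 ≈ -0.00068918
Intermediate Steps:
B(w, H) = -16 + 4*H (B(w, H) = 4*(-4 + H) = -16 + 4*H)
t(K) = 10 + K
J(N) = -10*N
G(z) = 1
1/(v + G(J(t(B(3, -4))))) = 1/(-1452 + 1) = 1/(-1451) = -1/1451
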